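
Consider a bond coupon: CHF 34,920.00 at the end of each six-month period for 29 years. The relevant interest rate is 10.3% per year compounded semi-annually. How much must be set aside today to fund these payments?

CHF 641,217.46

This is an ordinary annuity: 58 payments of CHF 34,920.00 at the end of each six-month period.
Periodic rate r = 0.103/2 per half-year; n is counted in half-years.
PV = PMT × [(1 − (1+r)^−n)/r] = 34,920 × [1 − (1+r)^−58] / r = CHF 641,217.46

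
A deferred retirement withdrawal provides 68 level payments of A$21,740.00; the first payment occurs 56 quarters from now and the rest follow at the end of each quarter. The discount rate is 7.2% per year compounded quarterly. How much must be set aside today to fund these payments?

A$318,161.58

Ordinary annuity of 68 payments, first payment at period 56.
Periodic rate r = 0.072/4 per quarter; n is counted in quarters.
The ordinary-annuity PV formula values the stream one period before the first payment (period 55); discount that back 55 periods:
PV₀ = 21,740 × [1 − (1+r)^−68] / r × (1+r)^−55 = A$318,161.58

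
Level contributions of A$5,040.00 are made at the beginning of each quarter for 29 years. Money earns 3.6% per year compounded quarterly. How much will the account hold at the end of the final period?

This is an annuity due: 116 deposits of A$5,040.00 at the beginning of each quarter.
Periodic rate r = 0.036/4 per quarter; n is counted in quarters.
FV = PMT × [((1+r)^n − 1)/r] × (1+r) = 5,040 × [(1+r)^116 − 1] / r × (1+r) = A$1,032,510.06

A$1,032,510.06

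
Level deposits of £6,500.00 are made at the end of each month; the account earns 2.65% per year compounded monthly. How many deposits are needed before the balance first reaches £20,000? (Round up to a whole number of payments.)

Periodic rate r = 0.0265/12 per month; n is counted in months.
Ordinary annuity FV: 20,000 = 6,500 × [((1+r)^n − 1)/r].
(1+r)^n = 1 + 20,000 × r / 6,500, so n = ln(1 + 20,000·r/6,500) / ln(1+r) = 3.07.
Round up to a whole number of payments: n = 4.

4 payments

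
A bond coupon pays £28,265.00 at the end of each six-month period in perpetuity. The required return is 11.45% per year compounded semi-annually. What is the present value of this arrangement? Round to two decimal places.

£493,711.79

Periodic rate r = 0.1145/2 per half-year.
Level perpetuity: PV = PMT / r = 28,265 / (0.1145/2) = £493,711.79.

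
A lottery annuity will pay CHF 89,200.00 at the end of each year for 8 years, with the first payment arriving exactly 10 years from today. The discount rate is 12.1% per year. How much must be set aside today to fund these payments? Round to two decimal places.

CHF 157,960.54

Ordinary annuity of 8 payments, first payment at period 10.
Periodic rate r = 0.121 per year.
The ordinary-annuity PV formula values the stream one period before the first payment (period 9); discount that back 9 periods:
PV₀ = 89,200 × [1 − (1+r)^−8] / r × (1+r)^−9 = CHF 157,960.54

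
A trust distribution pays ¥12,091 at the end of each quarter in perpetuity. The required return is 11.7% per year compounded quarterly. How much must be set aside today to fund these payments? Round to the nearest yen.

¥413,368

Periodic rate r = 0.117/4 per quarter.
Level perpetuity: PV = PMT / r = 12,091 / (0.117/4) = ¥413,368.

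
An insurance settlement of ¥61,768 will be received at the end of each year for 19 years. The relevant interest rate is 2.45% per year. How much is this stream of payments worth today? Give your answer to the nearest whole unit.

This is an ordinary annuity: 19 payments of ¥61,768 at the end of each year.
Periodic rate r = 0.0245 per year.
PV = PMT × [(1 − (1+r)^−n)/r] = 61,768 × [1 − (1+r)^−19] / r = ¥929,410

¥929,410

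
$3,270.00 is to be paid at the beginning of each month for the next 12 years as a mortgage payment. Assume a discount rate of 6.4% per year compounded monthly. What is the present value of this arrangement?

$329,840.50

This is an annuity due: 144 payments of $3,270.00 at the beginning of each month.
Periodic rate r = 0.064/12 per month; n is counted in months.
PV = PMT × [(1 − (1+r)^−n)/r] × (1+r) = 3,270 × [1 − (1+r)^−144] / r × (1+r) = $329,840.50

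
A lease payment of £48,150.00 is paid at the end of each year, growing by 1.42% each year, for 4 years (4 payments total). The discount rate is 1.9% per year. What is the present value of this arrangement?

Periodic rate r = 0.019 per year.
Growing ordinary annuity: PV = PMT₁ × [1 − ((1+g)/(1+r))^n] / (r − g) = 48,150 × [1 − ((1+0.0142)/(1+r))^4] / (r − 0.0142) = £187,677.53.

£187,677.53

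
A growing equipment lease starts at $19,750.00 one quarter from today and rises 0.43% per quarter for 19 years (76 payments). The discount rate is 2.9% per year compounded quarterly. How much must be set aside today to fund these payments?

Periodic rate r = 0.029/4 per quarter; n is counted in quarters.
Growing ordinary annuity: PV = PMT₁ × [1 − ((1+g)/(1+r))^n] / (r − g) = 19,750 × [1 − ((1+0.0043)/(1+r))^76] / (r − 0.0043) = $1,337,747.23.

$1,337,747.23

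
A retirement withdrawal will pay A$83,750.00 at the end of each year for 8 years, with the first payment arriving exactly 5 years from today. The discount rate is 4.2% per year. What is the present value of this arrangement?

A$474,380.79

Ordinary annuity of 8 payments, first payment at period 5.
Periodic rate r = 0.042 per year.
The ordinary-annuity PV formula values the stream one period before the first payment (period 4); discount that back 4 periods:
PV₀ = 83,750 × [1 − (1+r)^−8] / r × (1+r)^−4 = A$474,380.79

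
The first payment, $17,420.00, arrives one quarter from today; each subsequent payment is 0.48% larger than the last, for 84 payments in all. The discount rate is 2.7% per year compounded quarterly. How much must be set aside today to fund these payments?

$1,342,585.91

Periodic rate r = 0.027/4 per quarter; n is counted in quarters.
Growing ordinary annuity: PV = PMT₁ × [1 − ((1+g)/(1+r))^n] / (r − g) = 17,420 × [1 − ((1+0.0048)/(1+r))^84] / (r − 0.0048) = $1,342,585.91.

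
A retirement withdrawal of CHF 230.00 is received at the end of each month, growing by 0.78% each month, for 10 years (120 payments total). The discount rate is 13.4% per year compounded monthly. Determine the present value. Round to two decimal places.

CHF 22,532.08

Periodic rate r = 0.134/12 per month; n is counted in months.
Growing ordinary annuity: PV = PMT₁ × [1 − ((1+g)/(1+r))^n] / (r − g) = 230 × [1 − ((1+0.0078)/(1+r))^120] / (r − 0.0078) = CHF 22,532.08.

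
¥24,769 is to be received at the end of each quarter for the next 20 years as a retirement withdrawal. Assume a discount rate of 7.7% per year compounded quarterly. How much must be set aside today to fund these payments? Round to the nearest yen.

¥1,006,790

This is an ordinary annuity: 80 payments of ¥24,769 at the end of each quarter.
Periodic rate r = 0.077/4 per quarter; n is counted in quarters.
PV = PMT × [(1 − (1+r)^−n)/r] = 24,769 × [1 − (1+r)^−80] / r = ¥1,006,790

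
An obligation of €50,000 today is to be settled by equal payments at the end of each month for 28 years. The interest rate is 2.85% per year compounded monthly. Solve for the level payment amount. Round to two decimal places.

€216.17

Level ordinary annuity; solve PV = PMT × [(1 − (1+r)^−n)/r] for PMT.
Periodic rate r = 0.0285/12 per month; n is counted in months.
With n = 336: PMT = 50,000 / ([(1 − (1+r)^−n)/r]) = €216.17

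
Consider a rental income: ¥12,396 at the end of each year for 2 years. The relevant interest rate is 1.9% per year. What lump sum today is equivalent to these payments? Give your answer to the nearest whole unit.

¥24,103

This is an ordinary annuity: 2 payments of ¥12,396 at the end of each year.
Periodic rate r = 0.019 per year.
PV = PMT × [(1 − (1+r)^−n)/r] = 12,396 × [1 − (1+r)^−2] / r = ¥24,103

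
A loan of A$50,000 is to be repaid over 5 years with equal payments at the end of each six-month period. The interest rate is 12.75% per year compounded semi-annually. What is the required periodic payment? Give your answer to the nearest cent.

Level ordinary annuity; solve PV = PMT × [(1 − (1+r)^−n)/r] for PMT.
Periodic rate r = 0.1275/2 per half-year; n is counted in half-years.
With n = 10: PMT = 50,000 / ([(1 − (1+r)^−n)/r]) = A$6,914.61

A$6,914.61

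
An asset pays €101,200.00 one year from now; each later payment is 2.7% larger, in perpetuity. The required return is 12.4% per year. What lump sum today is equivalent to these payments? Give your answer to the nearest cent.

Periodic rate r = 0.124 per year.
Growing perpetuity (Gordon): PV = PMT₁ / (r − g) = 101,200 / (r − 0.027) = €1,043,298.97.

€1,043,298.97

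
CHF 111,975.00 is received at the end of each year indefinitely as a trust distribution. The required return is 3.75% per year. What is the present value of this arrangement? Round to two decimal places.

CHF 2,986,000.00

Periodic rate r = 0.0375 per year.
Level perpetuity: PV = PMT / r = 111,975 / (0.0375) = CHF 2,986,000.00.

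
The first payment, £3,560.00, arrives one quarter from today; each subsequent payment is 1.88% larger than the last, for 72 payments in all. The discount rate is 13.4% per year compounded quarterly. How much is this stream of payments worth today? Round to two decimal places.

Periodic rate r = 0.134/4 per quarter; n is counted in quarters.
Growing ordinary annuity: PV = PMT₁ × [1 − ((1+g)/(1+r))^n] / (r − g) = 3,560 × [1 − ((1+0.0188)/(1+r))^72] / (r − 0.0188) = £155,842.95.

£155,842.95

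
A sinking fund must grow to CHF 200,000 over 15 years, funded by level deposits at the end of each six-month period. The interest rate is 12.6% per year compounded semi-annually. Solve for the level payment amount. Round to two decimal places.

CHF 2,399.22

Level ordinary annuity; solve FV = PMT × [((1+r)^n − 1)/r] for PMT.
Periodic rate r = 0.126/2 per half-year; n is counted in half-years.
With n = 30: PMT = 200,000 / ([((1+r)^n − 1)/r]) = CHF 2,399.22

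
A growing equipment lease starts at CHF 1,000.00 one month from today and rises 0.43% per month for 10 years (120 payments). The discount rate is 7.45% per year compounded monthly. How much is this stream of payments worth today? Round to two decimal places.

CHF 106,752.32

Periodic rate r = 0.0745/12 per month; n is counted in months.
Growing ordinary annuity: PV = PMT₁ × [1 − ((1+g)/(1+r))^n] / (r − g) = 1,000 × [1 − ((1+0.0043)/(1+r))^120] / (r − 0.0043) = CHF 106,752.32.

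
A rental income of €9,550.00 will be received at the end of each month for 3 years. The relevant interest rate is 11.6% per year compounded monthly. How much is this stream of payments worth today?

€289,187.25

This is an ordinary annuity: 36 payments of €9,550.00 at the end of each month.
Periodic rate r = 0.116/12 per month; n is counted in months.
PV = PMT × [(1 − (1+r)^−n)/r] = 9,550 × [1 − (1+r)^−36] / r = €289,187.25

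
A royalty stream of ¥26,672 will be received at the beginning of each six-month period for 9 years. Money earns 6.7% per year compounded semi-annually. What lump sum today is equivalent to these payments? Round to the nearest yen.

This is an annuity due: 18 payments of ¥26,672 at the beginning of each six-month period.
Periodic rate r = 0.067/2 per half-year; n is counted in half-years.
PV = PMT × [(1 − (1+r)^−n)/r] × (1+r) = 26,672 × [1 − (1+r)^−18] / r × (1+r) = ¥368,143

¥368,143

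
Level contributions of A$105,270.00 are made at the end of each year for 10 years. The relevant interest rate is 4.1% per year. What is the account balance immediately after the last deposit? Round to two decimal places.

This is an ordinary annuity: 10 deposits of A$105,270.00 at the end of each year.
Periodic rate r = 0.041 per year.
FV = PMT × [((1+r)^n − 1)/r] = 105,270 × [(1+r)^10 − 1] / r = A$1,269,759.41

A$1,269,759.41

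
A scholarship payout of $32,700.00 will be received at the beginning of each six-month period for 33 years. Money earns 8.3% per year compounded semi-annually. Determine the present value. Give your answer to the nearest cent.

$764,592.62

This is an annuity due: 66 payments of $32,700.00 at the beginning of each six-month period.
Periodic rate r = 0.083/2 per half-year; n is counted in half-years.
PV = PMT × [(1 − (1+r)^−n)/r] × (1+r) = 32,700 × [1 − (1+r)^−66] / r × (1+r) = $764,592.62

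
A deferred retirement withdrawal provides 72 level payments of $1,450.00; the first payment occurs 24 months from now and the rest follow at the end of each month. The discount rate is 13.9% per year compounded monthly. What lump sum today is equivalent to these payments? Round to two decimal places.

$54,134.08

Ordinary annuity of 72 payments, first payment at period 24.
Periodic rate r = 0.139/12 per month; n is counted in months.
The ordinary-annuity PV formula values the stream one period before the first payment (period 23); discount that back 23 periods:
PV₀ = 1,450 × [1 − (1+r)^−72] / r × (1+r)^−23 = $54,134.08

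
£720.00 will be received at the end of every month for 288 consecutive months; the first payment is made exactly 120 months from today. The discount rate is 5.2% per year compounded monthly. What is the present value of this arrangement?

Ordinary annuity of 288 payments, first payment at period 120.
Periodic rate r = 0.052/12 per month; n is counted in months.
The ordinary-annuity PV formula values the stream one period before the first payment (period 119); discount that back 119 periods:
PV₀ = 720 × [1 − (1+r)^−288] / r × (1+r)^−119 = £70,731.43

£70,731.43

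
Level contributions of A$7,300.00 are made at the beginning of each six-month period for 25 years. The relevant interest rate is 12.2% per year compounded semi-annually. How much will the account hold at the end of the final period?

A$2,324,785.89

This is an annuity due: 50 deposits of A$7,300.00 at the beginning of each six-month period.
Periodic rate r = 0.122/2 per half-year; n is counted in half-years.
FV = PMT × [((1+r)^n − 1)/r] × (1+r) = 7,300 × [(1+r)^50 − 1] / r × (1+r) = A$2,324,785.89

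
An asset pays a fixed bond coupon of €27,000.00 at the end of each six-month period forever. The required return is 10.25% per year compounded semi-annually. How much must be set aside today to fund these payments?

Periodic rate r = 0.1025/2 per half-year.
Level perpetuity: PV = PMT / r = 27,000 / (0.1025/2) = €526,829.27.

€526,829.27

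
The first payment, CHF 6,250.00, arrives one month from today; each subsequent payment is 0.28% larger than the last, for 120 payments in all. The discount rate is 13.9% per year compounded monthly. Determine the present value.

Periodic rate r = 0.139/12 per month; n is counted in months.
Growing ordinary annuity: PV = PMT₁ × [1 − ((1+g)/(1+r))^n] / (r − g) = 6,250 × [1 − ((1+0.0028)/(1+r))^120] / (r − 0.0028) = CHF 461,690.15.

CHF 461,690.15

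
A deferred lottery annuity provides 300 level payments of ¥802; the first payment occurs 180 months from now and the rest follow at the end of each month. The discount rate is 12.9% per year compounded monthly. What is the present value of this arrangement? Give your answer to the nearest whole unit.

Ordinary annuity of 300 payments, first payment at period 180.
Periodic rate r = 0.129/12 per month; n is counted in months.
The ordinary-annuity PV formula values the stream one period before the first payment (period 179); discount that back 179 periods:
PV₀ = 802 × [1 − (1+r)^−300] / r × (1+r)^−179 = ¥10,559

¥10,559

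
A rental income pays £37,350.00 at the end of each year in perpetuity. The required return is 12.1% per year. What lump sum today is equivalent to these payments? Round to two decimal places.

£308,677.69

Periodic rate r = 0.121 per year.
Level perpetuity: PV = PMT / r = 37,350 / (0.121) = £308,677.69.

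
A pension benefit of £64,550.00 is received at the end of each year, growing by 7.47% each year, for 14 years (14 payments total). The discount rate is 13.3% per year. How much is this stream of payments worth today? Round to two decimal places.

Periodic rate r = 0.133 per year.
Growing ordinary annuity: PV = PMT₁ × [1 − ((1+g)/(1+r))^n] / (r − g) = 64,550 × [1 − ((1+0.0747)/(1+r))^14] / (r − 0.0747) = £578,721.83.

£578,721.83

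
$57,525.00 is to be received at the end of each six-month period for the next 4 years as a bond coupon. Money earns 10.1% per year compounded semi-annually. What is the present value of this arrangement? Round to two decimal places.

This is an ordinary annuity: 8 payments of $57,525.00 at the end of each six-month period.
Periodic rate r = 0.101/2 per half-year; n is counted in half-years.
PV = PMT × [(1 − (1+r)^−n)/r] = 57,525 × [1 − (1+r)^−8] / r = $371,046.00

$371,046.00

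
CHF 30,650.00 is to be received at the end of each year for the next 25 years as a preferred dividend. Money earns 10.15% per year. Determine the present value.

This is an ordinary annuity: 25 payments of CHF 30,650.00 at the end of each year.
Periodic rate r = 0.1015 per year.
PV = PMT × [(1 − (1+r)^−n)/r] = 30,650 × [1 − (1+r)^−25] / r = CHF 275,033.28

CHF 275,033.28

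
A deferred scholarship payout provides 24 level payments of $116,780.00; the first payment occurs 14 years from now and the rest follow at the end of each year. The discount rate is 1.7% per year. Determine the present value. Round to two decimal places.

Ordinary annuity of 24 payments, first payment at period 14.
Periodic rate r = 0.017 per year.
The ordinary-annuity PV formula values the stream one period before the first payment (period 13); discount that back 13 periods:
PV₀ = 116,780 × [1 − (1+r)^−24] / r × (1+r)^−13 = $1,835,896.04

$1,835,896.04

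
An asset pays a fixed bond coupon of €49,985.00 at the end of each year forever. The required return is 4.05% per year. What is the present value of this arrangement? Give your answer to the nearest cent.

Periodic rate r = 0.0405 per year.
Level perpetuity: PV = PMT / r = 49,985 / (0.0405) = €1,234,197.53.

€1,234,197.53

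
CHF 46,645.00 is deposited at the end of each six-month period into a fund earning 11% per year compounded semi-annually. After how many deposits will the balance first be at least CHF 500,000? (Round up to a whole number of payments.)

9 payments

Periodic rate r = 0.11/2 per half-year; n is counted in half-years.
Ordinary annuity FV: 500,000 = 46,645 × [((1+r)^n − 1)/r].
(1+r)^n = 1 + 500,000 × r / 46,645, so n = ln(1 + 500,000·r/46,645) / ln(1+r) = 8.66.
Round up to a whole number of payments: n = 9.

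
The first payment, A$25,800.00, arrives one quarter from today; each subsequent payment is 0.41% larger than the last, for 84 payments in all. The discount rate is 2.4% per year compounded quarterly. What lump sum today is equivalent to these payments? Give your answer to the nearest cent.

A$1,993,816.10

Periodic rate r = 0.024/4 per quarter; n is counted in quarters.
Growing ordinary annuity: PV = PMT₁ × [1 − ((1+g)/(1+r))^n] / (r − g) = 25,800 × [1 − ((1+0.0041)/(1+r))^84] / (r − 0.0041) = A$1,993,816.10.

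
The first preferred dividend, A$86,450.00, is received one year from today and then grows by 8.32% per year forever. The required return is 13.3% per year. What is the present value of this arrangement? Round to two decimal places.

A$1,735,943.78

Periodic rate r = 0.133 per year.
Growing perpetuity (Gordon): PV = PMT₁ / (r − g) = 86,450 / (r − 0.0832) = A$1,735,943.78.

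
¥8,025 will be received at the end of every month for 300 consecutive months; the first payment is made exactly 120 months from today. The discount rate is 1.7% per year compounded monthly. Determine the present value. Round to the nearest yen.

Ordinary annuity of 300 payments, first payment at period 120.
Periodic rate r = 0.017/12 per month; n is counted in months.
The ordinary-annuity PV formula values the stream one period before the first payment (period 119); discount that back 119 periods:
PV₀ = 8,025 × [1 − (1+r)^−300] / r × (1+r)^−119 = ¥1,656,276

¥1,656,276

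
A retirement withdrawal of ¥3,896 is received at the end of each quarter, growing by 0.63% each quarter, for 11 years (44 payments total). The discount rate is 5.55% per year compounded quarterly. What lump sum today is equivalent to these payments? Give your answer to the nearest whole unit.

Periodic rate r = 0.0555/4 per quarter; n is counted in quarters.
Growing ordinary annuity: PV = PMT₁ × [1 − ((1+g)/(1+r))^n] / (r − g) = 3,896 × [1 − ((1+0.0063)/(1+r))^44] / (r − 0.0063) = ¥144,554.

¥144,554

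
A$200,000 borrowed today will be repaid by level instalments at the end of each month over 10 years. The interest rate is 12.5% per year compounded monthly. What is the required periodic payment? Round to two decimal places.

A$2,927.52

Level ordinary annuity; solve PV = PMT × [(1 − (1+r)^−n)/r] for PMT.
Periodic rate r = 0.125/12 per month; n is counted in months.
With n = 120: PMT = 200,000 / ([(1 − (1+r)^−n)/r]) = A$2,927.52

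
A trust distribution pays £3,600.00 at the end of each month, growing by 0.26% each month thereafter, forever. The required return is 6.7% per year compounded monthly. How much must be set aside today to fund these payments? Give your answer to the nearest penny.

£1,206,703.91

Periodic rate r = 0.067/12 per month.
Growing perpetuity (Gordon): PV = PMT₁ / (r − g) = 3,600 / (r − 0.0026) = £1,206,703.91.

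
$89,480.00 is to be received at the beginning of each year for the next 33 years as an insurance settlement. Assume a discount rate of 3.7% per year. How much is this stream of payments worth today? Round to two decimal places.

This is an annuity due: 33 payments of $89,480.00 at the beginning of each year.
Periodic rate r = 0.037 per year.
PV = PMT × [(1 − (1+r)^−n)/r] × (1+r) = 89,480 × [1 − (1+r)^−33] / r × (1+r) = $1,751,715.19

$1,751,715.19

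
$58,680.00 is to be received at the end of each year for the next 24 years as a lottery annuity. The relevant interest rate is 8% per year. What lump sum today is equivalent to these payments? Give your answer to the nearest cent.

$617,827.54

This is an ordinary annuity: 24 payments of $58,680.00 at the end of each year.
Periodic rate r = 0.08 per year.
PV = PMT × [(1 − (1+r)^−n)/r] = 58,680 × [1 − (1+r)^−24] / r = $617,827.54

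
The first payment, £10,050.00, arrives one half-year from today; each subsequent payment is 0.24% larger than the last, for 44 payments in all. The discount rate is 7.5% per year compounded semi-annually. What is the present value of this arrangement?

£223,346.79

Periodic rate r = 0.075/2 per half-year; n is counted in half-years.
Growing ordinary annuity: PV = PMT₁ × [1 − ((1+g)/(1+r))^n] / (r − g) = 10,050 × [1 − ((1+0.0024)/(1+r))^44] / (r − 0.0024) = £223,346.79.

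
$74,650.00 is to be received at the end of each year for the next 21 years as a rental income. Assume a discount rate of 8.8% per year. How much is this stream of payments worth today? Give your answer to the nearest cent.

This is an ordinary annuity: 21 payments of $74,650.00 at the end of each year.
Periodic rate r = 0.088 per year.
PV = PMT × [(1 − (1+r)^−n)/r] = 74,650 × [1 − (1+r)^−21] / r = $703,970.86

$703,970.86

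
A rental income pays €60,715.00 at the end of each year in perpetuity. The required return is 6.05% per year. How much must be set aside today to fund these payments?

Periodic rate r = 0.0605 per year.
Level perpetuity: PV = PMT / r = 60,715 / (0.0605) = €1,003,553.72.

€1,003,553.72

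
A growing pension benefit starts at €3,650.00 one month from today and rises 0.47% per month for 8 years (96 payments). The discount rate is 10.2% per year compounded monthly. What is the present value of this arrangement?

Periodic rate r = 0.102/12 per month; n is counted in months.
Growing ordinary annuity: PV = PMT₁ × [1 − ((1+g)/(1+r))^n] / (r − g) = 3,650 × [1 − ((1+0.0047)/(1+r))^96] / (r − 0.0047) = €292,001.95.

€292,001.95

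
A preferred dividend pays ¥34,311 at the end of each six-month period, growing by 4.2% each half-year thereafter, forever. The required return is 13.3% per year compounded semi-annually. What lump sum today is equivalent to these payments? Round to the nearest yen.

Periodic rate r = 0.133/2 per half-year.
Growing perpetuity (Gordon): PV = PMT₁ / (r − g) = 34,311 / (r − 0.042) = ¥1,400,449.

¥1,400,449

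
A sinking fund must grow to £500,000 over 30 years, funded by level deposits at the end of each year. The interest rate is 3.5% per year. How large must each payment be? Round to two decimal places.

Level ordinary annuity; solve FV = PMT × [((1+r)^n − 1)/r] for PMT.
Periodic rate r = 0.035 per year.
With n = 30: PMT = 500,000 / ([((1+r)^n − 1)/r]) = £9,685.67

£9,685.67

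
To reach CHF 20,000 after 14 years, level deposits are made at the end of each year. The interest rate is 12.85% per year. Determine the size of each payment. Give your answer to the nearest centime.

CHF 579.77

Level ordinary annuity; solve FV = PMT × [((1+r)^n − 1)/r] for PMT.
Periodic rate r = 0.1285 per year.
With n = 14: PMT = 20,000 / ([((1+r)^n − 1)/r]) = CHF 579.77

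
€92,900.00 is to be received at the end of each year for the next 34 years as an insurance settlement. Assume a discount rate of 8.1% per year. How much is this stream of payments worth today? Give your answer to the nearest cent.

This is an ordinary annuity: 34 payments of €92,900.00 at the end of each year.
Periodic rate r = 0.081 per year.
PV = PMT × [(1 − (1+r)^−n)/r] = 92,900 × [1 − (1+r)^−34] / r = €1,065,732.07

€1,065,732.07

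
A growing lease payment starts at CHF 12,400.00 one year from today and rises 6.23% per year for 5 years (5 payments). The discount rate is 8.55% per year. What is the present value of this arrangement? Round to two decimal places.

Periodic rate r = 0.0855 per year.
Growing ordinary annuity: PV = PMT₁ × [1 − ((1+g)/(1+r))^n] / (r − g) = 12,400 × [1 − ((1+0.0623)/(1+r))^5] / (r − 0.0623) = CHF 54,726.70.

CHF 54,726.70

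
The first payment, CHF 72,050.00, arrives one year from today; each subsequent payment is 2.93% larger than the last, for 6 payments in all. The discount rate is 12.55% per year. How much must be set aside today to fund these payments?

CHF 310,795.43

Periodic rate r = 0.1255 per year.
Growing ordinary annuity: PV = PMT₁ × [1 − ((1+g)/(1+r))^n] / (r − g) = 72,050 × [1 − ((1+0.0293)/(1+r))^6] / (r − 0.0293) = CHF 310,795.43.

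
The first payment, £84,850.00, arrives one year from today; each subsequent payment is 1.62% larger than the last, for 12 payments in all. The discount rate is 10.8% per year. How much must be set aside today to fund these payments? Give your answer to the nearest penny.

£596,889.19

Periodic rate r = 0.108 per year.
Growing ordinary annuity: PV = PMT₁ × [1 − ((1+g)/(1+r))^n] / (r − g) = 84,850 × [1 − ((1+0.0162)/(1+r))^12] / (r − 0.0162) = £596,889.19.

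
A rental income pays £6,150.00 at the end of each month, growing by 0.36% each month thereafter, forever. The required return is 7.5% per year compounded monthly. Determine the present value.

Periodic rate r = 0.075/12 per month.
Growing perpetuity (Gordon): PV = PMT₁ / (r − g) = 6,150 / (r − 0.0036) = £2,320,754.72.

£2,320,754.72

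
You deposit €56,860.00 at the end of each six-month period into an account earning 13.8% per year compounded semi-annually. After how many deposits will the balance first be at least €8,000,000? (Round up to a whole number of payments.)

36 payments

Periodic rate r = 0.138/2 per half-year; n is counted in half-years.
Ordinary annuity FV: 8,000,000 = 56,860 × [((1+r)^n − 1)/r].
(1+r)^n = 1 + 8,000,000 × r / 56,860, so n = ln(1 + 8,000,000·r/56,860) / ln(1+r) = 35.53.
Round up to a whole number of payments: n = 36.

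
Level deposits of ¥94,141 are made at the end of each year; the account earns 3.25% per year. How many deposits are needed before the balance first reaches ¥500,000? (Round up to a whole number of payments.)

Periodic rate r = 0.0325 per year.
Ordinary annuity FV: 500,000 = 94,141 × [((1+r)^n − 1)/r].
(1+r)^n = 1 + 500,000 × r / 94,141, so n = ln(1 + 500,000·r/94,141) / ln(1+r) = 4.98.
Round up to a whole number of payments: n = 5.

5 payments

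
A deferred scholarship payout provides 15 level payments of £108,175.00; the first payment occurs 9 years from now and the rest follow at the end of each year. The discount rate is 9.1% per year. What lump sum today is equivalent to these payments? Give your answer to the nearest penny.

Ordinary annuity of 15 payments, first payment at period 9.
Periodic rate r = 0.091 per year.
The ordinary-annuity PV formula values the stream one period before the first payment (period 8); discount that back 8 periods:
PV₀ = 108,175 × [1 − (1+r)^−15] / r × (1+r)^−8 = £431,858.59

£431,858.59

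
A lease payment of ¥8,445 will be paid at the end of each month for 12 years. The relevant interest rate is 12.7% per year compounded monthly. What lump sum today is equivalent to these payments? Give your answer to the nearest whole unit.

This is an ordinary annuity: 144 payments of ¥8,445 at the end of each month.
Periodic rate r = 0.127/12 per month; n is counted in months.
PV = PMT × [(1 − (1+r)^−n)/r] = 8,445 × [1 − (1+r)^−144] / r = ¥622,730

¥622,730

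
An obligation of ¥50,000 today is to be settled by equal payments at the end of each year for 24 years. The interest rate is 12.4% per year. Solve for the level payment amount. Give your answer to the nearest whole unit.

Level ordinary annuity; solve PV = PMT × [(1 − (1+r)^−n)/r] for PMT.
Periodic rate r = 0.124 per year.
With n = 24: PMT = 50,000 / ([(1 − (1+r)^−n)/r]) = ¥6,599

¥6,599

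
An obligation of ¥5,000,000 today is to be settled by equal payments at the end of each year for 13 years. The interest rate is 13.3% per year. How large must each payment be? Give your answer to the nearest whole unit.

Level ordinary annuity; solve PV = PMT × [(1 − (1+r)^−n)/r] for PMT.
Periodic rate r = 0.133 per year.
With n = 13: PMT = 5,000,000 / ([(1 − (1+r)^−n)/r]) = ¥828,400

¥828,400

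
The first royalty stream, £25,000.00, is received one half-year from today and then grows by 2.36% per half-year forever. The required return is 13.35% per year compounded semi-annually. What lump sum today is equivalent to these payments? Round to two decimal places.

£579,374.28

Periodic rate r = 0.1335/2 per half-year.
Growing perpetuity (Gordon): PV = PMT₁ / (r − g) = 25,000 / (r − 0.0236) = £579,374.28.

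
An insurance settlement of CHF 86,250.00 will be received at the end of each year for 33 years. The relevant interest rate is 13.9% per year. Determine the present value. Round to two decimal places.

CHF 612,041.82

This is an ordinary annuity: 33 payments of CHF 86,250.00 at the end of each year.
Periodic rate r = 0.139 per year.
PV = PMT × [(1 − (1+r)^−n)/r] = 86,250 × [1 − (1+r)^−33] / r = CHF 612,041.82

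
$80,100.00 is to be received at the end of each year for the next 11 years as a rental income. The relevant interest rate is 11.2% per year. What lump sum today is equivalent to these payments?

This is an ordinary annuity: 11 payments of $80,100.00 at the end of each year.
Periodic rate r = 0.112 per year.
PV = PMT × [(1 − (1+r)^−n)/r] = 80,100 × [1 − (1+r)^−11] / r = $492,713.50

$492,713.50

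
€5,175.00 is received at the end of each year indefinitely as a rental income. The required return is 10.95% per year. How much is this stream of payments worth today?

€47,260.27

Periodic rate r = 0.1095 per year.
Level perpetuity: PV = PMT / r = 5,175 / (0.1095) = €47,260.27.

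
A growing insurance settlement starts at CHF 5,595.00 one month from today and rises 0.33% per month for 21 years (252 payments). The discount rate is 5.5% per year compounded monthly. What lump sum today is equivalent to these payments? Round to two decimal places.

CHF 1,200,656.08

Periodic rate r = 0.055/12 per month; n is counted in months.
Growing ordinary annuity: PV = PMT₁ × [1 − ((1+g)/(1+r))^n] / (r − g) = 5,595 × [1 − ((1+0.0033)/(1+r))^252] / (r − 0.0033) = CHF 1,200,656.08.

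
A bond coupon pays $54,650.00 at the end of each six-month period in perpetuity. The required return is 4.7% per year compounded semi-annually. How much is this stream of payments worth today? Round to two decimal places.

Periodic rate r = 0.047/2 per half-year.
Level perpetuity: PV = PMT / r = 54,650 / (0.047/2) = $2,325,531.91.

$2,325,531.91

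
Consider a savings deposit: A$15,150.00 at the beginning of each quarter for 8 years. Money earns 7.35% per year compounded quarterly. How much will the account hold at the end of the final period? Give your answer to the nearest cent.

This is an annuity due: 32 deposits of A$15,150.00 at the beginning of each quarter.
Periodic rate r = 0.0735/4 per quarter; n is counted in quarters.
FV = PMT × [((1+r)^n − 1)/r] × (1+r) = 15,150 × [(1+r)^32 − 1] / r × (1+r) = A$663,988.02

A$663,988.02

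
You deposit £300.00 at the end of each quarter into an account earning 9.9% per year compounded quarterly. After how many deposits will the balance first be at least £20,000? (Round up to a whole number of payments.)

Periodic rate r = 0.099/4 per quarter; n is counted in quarters.
Ordinary annuity FV: 20,000 = 300 × [((1+r)^n − 1)/r].
(1+r)^n = 1 + 20,000 × r / 300, so n = ln(1 + 20,000·r/300) / ln(1+r) = 39.86.
Round up to a whole number of payments: n = 40.

40 payments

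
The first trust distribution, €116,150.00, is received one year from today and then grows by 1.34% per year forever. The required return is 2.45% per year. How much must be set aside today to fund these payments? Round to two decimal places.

€10,463,963.96

Periodic rate r = 0.0245 per year.
Growing perpetuity (Gordon): PV = PMT₁ / (r − g) = 116,150 / (r − 0.0134) = €10,463,963.96.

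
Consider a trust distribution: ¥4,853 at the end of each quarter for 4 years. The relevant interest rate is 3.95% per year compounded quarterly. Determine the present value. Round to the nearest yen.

¥71,499

This is an ordinary annuity: 16 payments of ¥4,853 at the end of each quarter.
Periodic rate r = 0.0395/4 per quarter; n is counted in quarters.
PV = PMT × [(1 − (1+r)^−n)/r] = 4,853 × [1 − (1+r)^−16] / r = ¥71,499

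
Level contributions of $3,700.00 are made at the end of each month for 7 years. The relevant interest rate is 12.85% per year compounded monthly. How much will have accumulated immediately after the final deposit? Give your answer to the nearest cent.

$499,852.72

This is an ordinary annuity: 84 deposits of $3,700.00 at the end of each month.
Periodic rate r = 0.1285/12 per month; n is counted in months.
FV = PMT × [((1+r)^n − 1)/r] = 3,700 × [(1+r)^84 − 1] / r = $499,852.72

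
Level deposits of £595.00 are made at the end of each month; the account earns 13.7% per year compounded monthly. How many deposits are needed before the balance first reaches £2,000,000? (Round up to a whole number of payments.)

Periodic rate r = 0.137/12 per month; n is counted in months.
Ordinary annuity FV: 2,000,000 = 595 × [((1+r)^n − 1)/r].
(1+r)^n = 1 + 2,000,000 × r / 595, so n = ln(1 + 2,000,000·r/595) / ln(1+r) = 323.57.
Round up to a whole number of payments: n = 324.

324 payments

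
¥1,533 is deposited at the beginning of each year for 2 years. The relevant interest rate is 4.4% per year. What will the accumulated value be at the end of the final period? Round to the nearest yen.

This is an annuity due: 2 deposits of ¥1,533 at the beginning of each year.
Periodic rate r = 0.044 per year.
FV = PMT × [((1+r)^n − 1)/r] × (1+r) = 1,533 × [(1+r)^2 − 1] / r × (1+r) = ¥3,271

¥3,271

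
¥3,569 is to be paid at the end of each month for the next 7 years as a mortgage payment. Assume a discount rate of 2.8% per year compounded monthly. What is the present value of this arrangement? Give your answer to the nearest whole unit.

This is an ordinary annuity: 84 payments of ¥3,569 at the end of each month.
Periodic rate r = 0.028/12 per month; n is counted in months.
PV = PMT × [(1 − (1+r)^−n)/r] = 3,569 × [1 − (1+r)^−84] / r = ¥271,958

¥271,958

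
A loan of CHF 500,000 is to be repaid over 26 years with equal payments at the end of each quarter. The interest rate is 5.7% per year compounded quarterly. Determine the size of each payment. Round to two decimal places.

CHF 9,248.10

Level ordinary annuity; solve PV = PMT × [(1 − (1+r)^−n)/r] for PMT.
Periodic rate r = 0.057/4 per quarter; n is counted in quarters.
With n = 104: PMT = 500,000 / ([(1 − (1+r)^−n)/r]) = CHF 9,248.10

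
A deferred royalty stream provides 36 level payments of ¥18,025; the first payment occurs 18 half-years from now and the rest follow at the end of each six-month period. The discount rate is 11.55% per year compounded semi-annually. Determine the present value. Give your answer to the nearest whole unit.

Ordinary annuity of 36 payments, first payment at period 18.
Periodic rate r = 0.1155/2 per half-year; n is counted in half-years.
The ordinary-annuity PV formula values the stream one period before the first payment (period 17); discount that back 17 periods:
PV₀ = 18,025 × [1 − (1+r)^−36] / r × (1+r)^−17 = ¥104,251

¥104,251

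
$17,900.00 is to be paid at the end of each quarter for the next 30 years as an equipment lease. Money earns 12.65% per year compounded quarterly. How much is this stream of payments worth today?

$552,512.08

This is an ordinary annuity: 120 payments of $17,900.00 at the end of each quarter.
Periodic rate r = 0.1265/4 per quarter; n is counted in quarters.
PV = PMT × [(1 − (1+r)^−n)/r] = 17,900 × [1 − (1+r)^−120] / r = $552,512.08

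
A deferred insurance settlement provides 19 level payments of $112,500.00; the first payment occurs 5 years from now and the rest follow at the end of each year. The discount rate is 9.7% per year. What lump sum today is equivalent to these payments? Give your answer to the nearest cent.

Ordinary annuity of 19 payments, first payment at period 5.
Periodic rate r = 0.097 per year.
The ordinary-annuity PV formula values the stream one period before the first payment (period 4); discount that back 4 periods:
PV₀ = 112,500 × [1 − (1+r)^−19] / r × (1+r)^−4 = $662,935.36

$662,935.36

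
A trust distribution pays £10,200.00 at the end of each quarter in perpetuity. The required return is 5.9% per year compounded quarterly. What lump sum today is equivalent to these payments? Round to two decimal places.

Periodic rate r = 0.059/4 per quarter.
Level perpetuity: PV = PMT / r = 10,200 / (0.059/4) = £691,525.42.

£691,525.42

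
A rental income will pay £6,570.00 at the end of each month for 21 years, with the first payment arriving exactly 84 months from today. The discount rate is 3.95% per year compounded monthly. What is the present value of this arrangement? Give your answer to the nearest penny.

Ordinary annuity of 252 payments, first payment at period 84.
Periodic rate r = 0.0395/12 per month; n is counted in months.
The ordinary-annuity PV formula values the stream one period before the first payment (period 83); discount that back 83 periods:
PV₀ = 6,570 × [1 − (1+r)^−252] / r × (1+r)^−83 = £855,669.96

£855,669.96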